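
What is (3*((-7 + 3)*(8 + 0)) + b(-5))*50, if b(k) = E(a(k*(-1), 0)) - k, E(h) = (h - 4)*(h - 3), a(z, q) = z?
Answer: -4450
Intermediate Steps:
E(h) = (-4 + h)*(-3 + h)
b(k) = 12 + k**2 + 6*k (b(k) = (12 + (k*(-1))**2 - 7*k*(-1)) - k = (12 + (-k)**2 - (-7)*k) - k = (12 + k**2 + 7*k) - k = 12 + k**2 + 6*k)
(3*((-7 + 3)*(8 + 0)) + b(-5))*50 = (3*((-7 + 3)*(8 + 0)) + (12 + (-5)**2 + 6*(-5)))*50 = (3*(-4*8) + (12 + 25 - 30))*50 = (3*(-32) + 7)*50 = (-96 + 7)*50 = -89*50 = -4450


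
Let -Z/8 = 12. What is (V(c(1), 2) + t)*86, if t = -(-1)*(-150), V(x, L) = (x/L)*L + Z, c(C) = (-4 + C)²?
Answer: -20382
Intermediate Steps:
Z = -96 (Z = -8*12 = -96)
V(x, L) = -96 + x (V(x, L) = (x/L)*L - 96 = x - 96 = -96 + x)
t = -150 (t = -1*150 = -150)
(V(c(1), 2) + t)*86 = ((-96 + (-4 + 1)²) - 150)*86 = ((-96 + (-3)²) - 150)*86 = ((-96 + 9) - 150)*86 = (-87 - 150)*86 = -237*86 = -20382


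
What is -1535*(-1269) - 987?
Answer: 1946928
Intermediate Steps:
-1535*(-1269) - 987 = 1947915 - 987 = 1946928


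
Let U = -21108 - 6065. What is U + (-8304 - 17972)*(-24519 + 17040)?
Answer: 196491031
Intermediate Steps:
U = -27173
U + (-8304 - 17972)*(-24519 + 17040) = -27173 + (-8304 - 17972)*(-24519 + 17040) = -27173 - 26276*(-7479) = -27173 + 196518204 = 196491031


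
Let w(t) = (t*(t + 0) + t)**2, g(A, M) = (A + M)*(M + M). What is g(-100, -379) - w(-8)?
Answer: 359946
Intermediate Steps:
g(A, M) = 2*M*(A + M) (g(A, M) = (A + M)*(2*M) = 2*M*(A + M))
w(t) = (t + t**2)**2 (w(t) = (t*t + t)**2 = (t**2 + t)**2 = (t + t**2)**2)
g(-100, -379) - w(-8) = 2*(-379)*(-100 - 379) - (-8)**2*(1 - 8)**2 = 2*(-379)*(-479) - 64*(-7)**2 = 363082 - 64*49 = 363082 - 1*3136 = 363082 - 3136 = 359946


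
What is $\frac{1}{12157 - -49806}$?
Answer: $\frac{1}{61963} \approx 1.6139 \cdot 10^{-5}$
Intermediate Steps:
$\frac{1}{12157 - -49806} = \frac{1}{12157 + 49806} = \frac{1}{61963}$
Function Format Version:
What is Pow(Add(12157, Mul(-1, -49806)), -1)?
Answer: Rational(1, 61963) ≈ 1.6139e-5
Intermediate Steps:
Pow(Add(12157, Mul(-1, -49806)), -1) = Pow(Add(12157, 49806), -1) = Pow(61963, -1) = Rational(1, 61963)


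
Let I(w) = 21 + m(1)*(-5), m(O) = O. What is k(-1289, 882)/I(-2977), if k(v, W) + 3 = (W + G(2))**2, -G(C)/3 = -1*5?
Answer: 402303/8 ≈ 50288.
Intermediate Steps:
I(w) = 16 (I(w) = 21 + 1*(-5) = 21 - 5 = 16)
G(C) = 15 (G(C) = -(-3)*5 = -3*(-5) = 15)
k(v, W) = -3 + (15 + W)**2 (k(v, W) = -3 + (W + 15)**2 = -3 + (15 + W)**2)
k(-1289, 882)/I(-2977) = (-3 + (15 + 882)**2)/16 = (-3 + 897**2)*(1/16) = (-3 + 804609)*(1/16) = 804606*(1/16) = 402303/8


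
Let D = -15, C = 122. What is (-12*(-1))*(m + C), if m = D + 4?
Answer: 1332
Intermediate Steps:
m = -11 (m = -15 + 4 = -11)
(-12*(-1))*(m + C) = (-12*(-1))*(-11 + 122) = 12*111 = 1332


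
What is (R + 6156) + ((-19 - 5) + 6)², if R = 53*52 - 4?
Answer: 9232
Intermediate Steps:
R = 2752 (R = 2756 - 4 = 2752)
(R + 6156) + ((-19 - 5) + 6)² = (2752 + 6156) + ((-19 - 5) + 6)² = 8908 + (-24 + 6)² = 8908 + (-18)² = 8908 + 324 = 9232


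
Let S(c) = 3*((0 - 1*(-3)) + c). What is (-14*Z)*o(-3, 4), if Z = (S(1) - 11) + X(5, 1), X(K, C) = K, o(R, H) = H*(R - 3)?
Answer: 2016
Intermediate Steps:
o(R, H) = H*(-3 + R)
S(c) = 9 + 3*c (S(c) = 3*((0 + 3) + c) = 3*(3 + c) = 9 + 3*c)
Z = 6 (Z = ((9 + 3*1) - 11) + 5 = ((9 + 3) - 11) + 5 = (12 - 11) + 5 = 1 + 5 = 6)
(-14*Z)*o(-3, 4) = (-14*6)*(4*(-3 - 3)) = -336*(-6) = -84*(-24) = 2016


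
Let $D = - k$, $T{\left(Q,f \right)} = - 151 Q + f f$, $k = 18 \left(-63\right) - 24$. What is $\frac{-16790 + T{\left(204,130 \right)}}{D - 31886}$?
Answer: $\frac{15347}{15364} \approx 0.99889$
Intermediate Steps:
$k = -1158$ ($k = -1134 - 24 = -1158$)
$T{\left(Q,f \right)} = f^{2} - 151 Q$ ($T{\left(Q,f \right)} = - 151 Q + f^{2} = f^{2} - 151 Q$)
$D = 1158$ ($D = \left(-1\right) \left(-1158\right) = 1158$)
$\frac{-16790 + T{\left(204,130 \right)}}{D - 31886} = \frac{-16790 + \left(130^{2} - 30804\right)}{1158 - 31886} = \frac{-16790 + \left(16900 - 30804\right)}{-30728} = \left(-16790 - 13904\right) \left(- \frac{1}{30728}\right) = \left(-30694\right) \left(- \frac{1}{30728}\right) = \frac{15347}{15364}$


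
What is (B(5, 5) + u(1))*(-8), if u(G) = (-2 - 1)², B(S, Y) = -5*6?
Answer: 168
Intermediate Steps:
B(S, Y) = -30
u(G) = 9 (u(G) = (-3)² = 9)
(B(5, 5) + u(1))*(-8) = (-30 + 9)*(-8) = -21*(-8) = 168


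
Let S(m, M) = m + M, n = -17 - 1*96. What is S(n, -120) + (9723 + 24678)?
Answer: 34168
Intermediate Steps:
n = -113 (n = -17 - 96 = -113)
S(m, M) = M + m
S(n, -120) + (9723 + 24678) = (-120 - 113) + (9723 + 24678) = -233 + 34401 = 34168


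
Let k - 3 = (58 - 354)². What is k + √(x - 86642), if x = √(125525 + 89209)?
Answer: 87619 + √(-86642 + √214734) ≈ 87619.0 + 293.56*I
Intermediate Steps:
x = √214734 ≈ 463.39
k = 87619 (k = 3 + (58 - 354)² = 3 + (-296)² = 3 + 87616 = 87619)
k + √(x - 86642) = 87619 + √(√214734 - 86642) = 87619 + √(-86642 + √214734)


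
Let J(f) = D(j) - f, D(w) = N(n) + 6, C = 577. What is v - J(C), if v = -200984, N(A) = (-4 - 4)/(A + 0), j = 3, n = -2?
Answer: -200417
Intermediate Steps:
N(A) = -8/A
D(w) = 10 (D(w) = -8/(-2) + 6 = -8*(-1/2) + 6 = 4 + 6 = 10)
J(f) = 10 - f
v - J(C) = -200984 - (10 - 1*577) = -200984 - (10 - 577) = -200984 - 1*(-567) = -200984 + 567 = -200417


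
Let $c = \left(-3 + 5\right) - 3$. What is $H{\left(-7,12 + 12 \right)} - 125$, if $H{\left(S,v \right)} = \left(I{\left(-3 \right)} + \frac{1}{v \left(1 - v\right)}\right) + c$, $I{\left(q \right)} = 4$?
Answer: $- \frac{67345}{552} \approx -122.0$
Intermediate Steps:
$c = -1$ ($c = 2 - 3 = -1$)
$H{\left(S,v \right)} = 3 + \frac{1}{v \left(1 - v\right)}$ ($H{\left(S,v \right)} = \left(4 + \frac{1}{v \left(1 - v\right)}\right) - 1 = 3 + \frac{1}{v \left(1 - v\right)}$)
$H{\left(-7,12 + 12 \right)} - 125 = \frac{-1 - 3 \left(12 + 12\right) + 3 \left(12 + 12\right)^{2}}{\left(12 + 12\right) \left(-1 + \left(12 + 12\right)\right)} - 125 = \frac{-1 - 72 + 3 \cdot 24^{2}}{24 \left(-1 + 24\right)} - 125 = \frac{-1 - 72 + 3 \cdot 576}{24 \cdot 23} - 125 = \frac{1}{24} \cdot \frac{1}{23} \left(-1 - 72 + 1728\right) - 125 = \frac{1}{24} \cdot \frac{1}{23} \cdot 1655 - 125 = \frac{1655}{552} - 125 = - \frac{67345}{552}$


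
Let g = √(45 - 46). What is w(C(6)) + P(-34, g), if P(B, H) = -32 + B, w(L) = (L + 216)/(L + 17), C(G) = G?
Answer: -1296/23 ≈ -56.348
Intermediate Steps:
w(L) = (216 + L)/(17 + L)
g = I (g = √(-1) = I ≈ 1.0*I)
w(C(6)) + P(-34, g) = (216 + 6)/(17 + 6) + (-32 - 34) = 222/23 - 66 = -1296/23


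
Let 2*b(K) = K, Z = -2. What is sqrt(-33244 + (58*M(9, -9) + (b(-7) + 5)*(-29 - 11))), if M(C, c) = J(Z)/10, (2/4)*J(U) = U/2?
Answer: I*sqrt(832890)/5 ≈ 182.53*I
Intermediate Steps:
b(K) = K/2
J(U) = U (J(U) = 2*(U/2) = U)
M(C, c) = -1/5 (M(C, c) = -2/10 = -2*1/10 = -1/5)
sqrt(-33244 + (58*M(9, -9) + (b(-7) + 5)*(-29 - 11))) = sqrt(-33244 + (58*(-1/5) + ((1/2)*(-7) + 5)*(-29 - 11))) = sqrt(-33244 + (-58/5 + (-7/2 + 5)*(-40))) = sqrt(-33244 + (-58/5 + (3/2)*(-40))) = sqrt(-33244 + (-58/5 - 60)) = sqrt(-33244 - 358/5) = sqrt(-166578/5) = I*sqrt(832890)/5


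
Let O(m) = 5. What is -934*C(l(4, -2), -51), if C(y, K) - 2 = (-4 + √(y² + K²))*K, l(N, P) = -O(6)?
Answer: -192404 + 47634*√2626 ≈ 2.2486e+6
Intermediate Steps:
l(N, P) = -5 (l(N, P) = -1*5 = -5)
C(y, K) = 2 + K*(-4 + √(K² + y²)) (C(y, K) = 2 + (-4 + √(y² + K²))*K = 2 + (-4 + √(K² + y²))*K = 2 + K*(-4 + √(K² + y²)))
-934*C(l(4, -2), -51) = -934*(2 - 4*(-51) - 51*√((-51)² + (-5)²)) = -934*(2 + 204 - 51*√(2601 + 25)) = -934*(2 + 204 - 51*√2626) = -934*(206 - 51*√2626) = -192404 + 47634*√2626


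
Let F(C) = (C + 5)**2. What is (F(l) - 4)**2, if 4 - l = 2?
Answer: 2025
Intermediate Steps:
l = 2 (l = 4 - 1*2 = 4 - 2 = 2)
F(C) = (5 + C)**2
(F(l) - 4)**2 = ((5 + 2)**2 - 4)**2 = (7**2 - 4)**2 = (49 - 4)**2 = 45**2 = 2025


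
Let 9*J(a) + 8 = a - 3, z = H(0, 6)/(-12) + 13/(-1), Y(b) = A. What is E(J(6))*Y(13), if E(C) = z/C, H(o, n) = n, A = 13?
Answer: 3159/10 ≈ 315.90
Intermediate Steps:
Y(b) = 13
z = -27/2 (z = 6/(-12) + 13/(-1) = 6*(-1/12) + 13*(-1) = -½ - 13 = -27/2 ≈ -13.500)
J(a) = -11/9 + a/9 (J(a) = -8/9 + (a - 3)/9 = -8/9 + (-3 + a)/9 = -8/9 + (-⅓ + a/9) = -11/9 + a/9)
E(C) = -27/(2*C)
E(J(6))*Y(13) = -27/(2*(-11/9 + (⅑)*6))*13 = -27/(2*(-11/9 + ⅔))*13 = -27/(2*(-5/9))*13 = -27/2*(-9/5)*13 = (243/10)*13 = 3159/10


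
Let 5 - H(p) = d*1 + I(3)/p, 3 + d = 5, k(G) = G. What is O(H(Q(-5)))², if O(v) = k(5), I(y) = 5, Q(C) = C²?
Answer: 25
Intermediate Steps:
d = 2 (d = -3 + 5 = 2)
H(p) = 3 - 5/p (H(p) = 5 - (2*1 + 5/p) = 5 - (2 + 5/p) = 5 + (-2 - 5/p) = 3 - 5/p)
O(v) = 5
O(H(Q(-5)))² = 5² = 25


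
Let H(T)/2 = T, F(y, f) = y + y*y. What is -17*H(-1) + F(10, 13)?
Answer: 144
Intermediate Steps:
F(y, f) = y + y²
H(T) = 2*T
-17*H(-1) + F(10, 13) = -34*(-1) + 10*(1 + 10) = -17*(-2) + 10*11 = 34 + 110 = 144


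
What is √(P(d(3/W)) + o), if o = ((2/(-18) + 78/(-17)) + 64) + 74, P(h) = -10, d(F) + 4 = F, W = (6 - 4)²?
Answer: 7*√6545/51 ≈ 11.104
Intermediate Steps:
W = 4 (W = 2² = 4)
d(F) = -4 + F
o = 20395/153 (o = ((2*(-1/18) + 78*(-1/17)) + 64) + 74 = ((-⅑ - 78/17) + 64) + 74 = (-719/153 + 64) + 74 = 9073/153 + 74 = 20395/153 ≈ 133.30)
√(P(d(3/W)) + o) = √(-10 + 20395/153) = √(18865/153) = 7*√6545/51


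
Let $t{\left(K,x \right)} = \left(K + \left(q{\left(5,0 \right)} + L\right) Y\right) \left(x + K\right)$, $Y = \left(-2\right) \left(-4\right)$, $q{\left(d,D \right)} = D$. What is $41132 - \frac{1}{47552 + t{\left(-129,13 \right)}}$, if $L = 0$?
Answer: $\frac{2571408111}{62516} \approx 41132.0$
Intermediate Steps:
$Y = 8$
$t{\left(K,x \right)} = K \left(K + x\right)$ ($t{\left(K,x \right)} = \left(K + \left(0 + 0\right) 8\right) \left(x + K\right) = \left(K + 0 \cdot 8\right) \left(K + x\right) = \left(K + 0\right) \left(K + x\right) = K \left(K + x\right)$)
$41132 - \frac{1}{47552 + t{\left(-129,13 \right)}} = 41132 - \frac{1}{47552 - 129 \left(-129 + 13\right)} = 41132 - \frac{1}{47552 - -14964} = 41132 - \frac{1}{47552 + 14964} = 41132 - \frac{1}{62516} = \frac{2571408111}{62516}$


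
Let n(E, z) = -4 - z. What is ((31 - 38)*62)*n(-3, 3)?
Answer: 3038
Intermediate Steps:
((31 - 38)*62)*n(-3, 3) = ((31 - 38)*62)*(-4 - 1*3) = (-7*62)*(-4 - 3) = -434*(-7) = 3038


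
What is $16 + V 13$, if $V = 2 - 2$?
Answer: $16$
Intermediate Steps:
$V = 0$
$16 + V 13 = 16 + 0 \cdot 13 = 16 + 0 = 16$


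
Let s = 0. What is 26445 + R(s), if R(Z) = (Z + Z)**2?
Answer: 26445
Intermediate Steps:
R(Z) = 4*Z**2 (R(Z) = (2*Z)**2 = 4*Z**2)
26445 + R(s) = 26445 + 4*0**2 = 26445 + 4*0 = 26445 + 0 = 26445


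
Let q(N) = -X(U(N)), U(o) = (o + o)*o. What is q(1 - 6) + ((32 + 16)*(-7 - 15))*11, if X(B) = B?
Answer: -11666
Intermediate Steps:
U(o) = 2*o² (U(o) = (2*o)*o = 2*o²)
q(N) = -2*N²
q(1 - 6) + ((32 + 16)*(-7 - 15))*11 = -2*(1 - 6)² + ((32 + 16)*(-7 - 15))*11 = -2*(-5)² + (48*(-22))*11 = -2*25 - 1056*11 = -50 - 11616 = -11666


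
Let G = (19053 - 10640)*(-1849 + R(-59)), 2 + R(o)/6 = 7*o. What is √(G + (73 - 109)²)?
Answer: I*√36502711 ≈ 6041.8*I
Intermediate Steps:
R(o) = -12 + 42*o (R(o) = -12 + 6*(7*o) = -12 + 42*o)
G = -36504007 (G = (19053 - 10640)*(-1849 + (-12 + 42*(-59))) = 8413*(-1849 + (-12 - 2478)) = 8413*(-1849 - 2490) = 8413*(-4339) = -36504007)
√(G + (73 - 109)²) = √(-36504007 + (73 - 109)²) = √(-36504007 + (-36)²) = √(-36504007 + 1296) = √(-36502711) = I*√36502711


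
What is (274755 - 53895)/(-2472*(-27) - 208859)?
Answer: -44172/28423 ≈ -1.5541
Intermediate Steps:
(274755 - 53895)/(-2472*(-27) - 208859) = 220860/(66744 - 208859) = 220860/(-142115) = 220860*(-1/142115) = -44172/28423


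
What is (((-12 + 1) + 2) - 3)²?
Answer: 144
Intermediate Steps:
(((-12 + 1) + 2) - 3)² = ((-11 + 2) - 3)² = (-9 - 3)² = (-12)² = 144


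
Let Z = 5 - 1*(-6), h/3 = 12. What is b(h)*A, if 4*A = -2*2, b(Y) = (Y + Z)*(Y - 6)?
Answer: -1410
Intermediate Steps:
h = 36 (h = 3*12 = 36)
Z = 11 (Z = 5 + 6 = 11)
b(Y) = (-6 + Y)*(11 + Y) (b(Y) = (Y + 11)*(Y - 6) = (11 + Y)*(-6 + Y) = (-6 + Y)*(11 + Y))
A = -1 (A = (-2*2)/4 = (¼)*(-4) = -1)
b(h)*A = (-66 + 36² + 5*36)*(-1) = (-66 + 1296 + 180)*(-1) = 1410*(-1) = -1410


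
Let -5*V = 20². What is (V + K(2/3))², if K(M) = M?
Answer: 56644/9 ≈ 6293.8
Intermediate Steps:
V = -80 (V = -⅕*20² = -⅕*400 = -80)
(V + K(2/3))² = (-80 + 2/3)² = (-80 + 2*(⅓))² = (-80 + ⅔)² = (-238/3)² = 56644/9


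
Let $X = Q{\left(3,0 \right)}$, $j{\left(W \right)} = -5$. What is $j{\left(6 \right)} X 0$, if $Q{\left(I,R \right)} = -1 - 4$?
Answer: $0$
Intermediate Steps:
$Q{\left(I,R \right)} = -5$
$X = -5$
$j{\left(6 \right)} X 0 = \left(-5\right) \left(-5\right) 0 = 25 \cdot 0 = 0$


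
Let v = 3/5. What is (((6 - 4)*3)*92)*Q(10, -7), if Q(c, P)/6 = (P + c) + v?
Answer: 59616/5 ≈ 11923.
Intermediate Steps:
v = 3/5 (v = 3*(1/5) = 3/5 ≈ 0.60000)
Q(c, P) = 18/5 + 6*P + 6*c (Q(c, P) = 6*((P + c) + 3/5) = 6*(3/5 + P + c) = 18/5 + 6*P + 6*c)
(((6 - 4)*3)*92)*Q(10, -7) = (((6 - 4)*3)*92)*(18/5 + 6*(-7) + 6*10) = ((2*3)*92)*(18/5 - 42 + 60) = (6*92)*(108/5) = 552*(108/5) = 59616/5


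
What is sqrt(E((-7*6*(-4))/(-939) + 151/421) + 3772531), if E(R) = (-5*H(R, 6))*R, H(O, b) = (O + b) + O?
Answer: 3*sqrt(7278510561225631)/131773 ≈ 1942.3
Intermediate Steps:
H(O, b) = b + 2*O
E(R) = R*(-30 - 10*R) (E(R) = (-5*(6 + 2*R))*R = (-30 - 10*R)*R = R*(-30 - 10*R))
sqrt(E((-7*6*(-4))/(-939) + 151/421) + 3772531) = sqrt(-10*((-7*6*(-4))/(-939) + 151/421)*(3 + ((-7*6*(-4))/(-939) + 151/421)) + 3772531) = sqrt(-10*(-42*(-4)*(-1/939) + 151*(1/421))*(3 + (-42*(-4)*(-1/939) + 151*(1/421))) + 3772531) = sqrt(-10*(168*(-1/939) + 151/421)*(3 + (168*(-1/939) + 151/421)) + 3772531) = sqrt(-10*(-56/313 + 151/421)*(3 + (-56/313 + 151/421)) + 3772531) = sqrt(-10*23687/131773*(3 + 23687/131773) + 3772531) = sqrt(-10*23687/131773*419006/131773 + 3772531) = sqrt(-99249951220/17364123529 + 3772531) = sqrt(65506595051030679/17364123529) = 3*sqrt(7278510561225631)/131773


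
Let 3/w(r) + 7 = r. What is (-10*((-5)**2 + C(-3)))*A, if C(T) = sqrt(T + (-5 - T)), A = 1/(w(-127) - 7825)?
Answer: 33500/1048553 + 1340*I*sqrt(5)/1048553 ≈ 0.031949 + 0.0028576*I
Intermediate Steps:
w(r) = 3/(-7 + r)
A = -134/1048553 (A = 1/(3/(-7 - 127) - 7825) = 1/(3/(-134) - 7825) = 1/(3*(-1/134) - 7825) = 1/(-3/134 - 7825) = 1/(-1048553/134) = -134/1048553 ≈ -0.00012780)
C(T) = I*sqrt(5) (C(T) = sqrt(-5) = I*sqrt(5))
(-10*((-5)**2 + C(-3)))*A = -10*((-5)**2 + I*sqrt(5))*(-134/1048553) = -10*(25 + I*sqrt(5))*(-134/1048553) = (-250 - 10*I*sqrt(5))*(-134/1048553) = 33500/1048553 + 1340*I*sqrt(5)/1048553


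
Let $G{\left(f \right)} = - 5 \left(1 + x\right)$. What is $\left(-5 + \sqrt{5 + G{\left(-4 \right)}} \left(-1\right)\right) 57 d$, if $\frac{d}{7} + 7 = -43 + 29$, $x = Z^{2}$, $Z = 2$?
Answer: $41895 + 16758 i \sqrt{5} \approx 41895.0 + 37472.0 i$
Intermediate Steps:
$x = 4$ ($x = 2^{2} = 4$)
$G{\left(f \right)} = -25$ ($G{\left(f \right)} = - 5 \left(1 + 4\right) = \left(-5\right) 5 = -25$)
$d = -147$ ($d = -49 + 7 \left(-43 + 29\right) = -49 + 7 \left(-14\right) = -49 - 98 = -147$)
$\left(-5 + \sqrt{5 + G{\left(-4 \right)}} \left(-1\right)\right) 57 d = \left(-5 + \sqrt{5 - 25} \left(-1\right)\right) 57 \left(-147\right) = \left(-5 + \sqrt{-20} \left(-1\right)\right) 57 \left(-147\right) = \left(-5 + 2 i \sqrt{5} \left(-1\right)\right) 57 \left(-147\right) = \left(-5 - 2 i \sqrt{5}\right) 57 \left(-147\right) = \left(-285 - 114 i \sqrt{5}\right) \left(-147\right) = 41895 + 16758 i \sqrt{5}$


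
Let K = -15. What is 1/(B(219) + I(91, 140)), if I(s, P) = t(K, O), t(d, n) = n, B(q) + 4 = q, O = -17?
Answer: 1/198 ≈ 0.0050505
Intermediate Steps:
B(q) = -4 + q
I(s, P) = -17
1/(B(219) + I(91, 140)) = 1/((-4 + 219) - 17) = 1/(215 - 17) = 1/198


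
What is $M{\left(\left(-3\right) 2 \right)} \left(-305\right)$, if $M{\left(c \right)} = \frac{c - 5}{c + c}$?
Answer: $- \frac{3355}{12} \approx -279.58$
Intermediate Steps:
$M{\left(c \right)} = \frac{-5 + c}{2 c}$
$M{\left(\left(-3\right) 2 \right)} \left(-305\right) = \frac{-5 - 6}{2 \left(\left(-3\right) 2\right)} \left(-305\right) = \frac{-5 - 6}{2 \left(-6\right)} \left(-305\right) = \frac{1}{2} \left(- \frac{1}{6}\right) \left(-11\right) \left(-305\right) = \frac{11}{12} \left(-305\right) = - \frac{3355}{12}$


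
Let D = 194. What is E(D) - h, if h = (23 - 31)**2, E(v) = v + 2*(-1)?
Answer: 128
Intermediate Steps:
E(v) = -2 + v (E(v) = v - 2 = -2 + v)
h = 64 (h = (-8)**2 = 64)
E(D) - h = (-2 + 194) - 1*64 = 192 - 64 = 128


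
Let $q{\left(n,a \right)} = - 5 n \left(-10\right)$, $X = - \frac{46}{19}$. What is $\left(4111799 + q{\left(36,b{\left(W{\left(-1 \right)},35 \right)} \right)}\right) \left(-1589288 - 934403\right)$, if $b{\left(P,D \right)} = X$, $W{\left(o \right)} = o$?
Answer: $-10381452773909$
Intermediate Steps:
$X = - \frac{46}{19}$ ($X = \left(-46\right) \frac{1}{19} = - \frac{46}{19} \approx -2.4211$)
$b{\left(P,D \right)} = - \frac{46}{19}$
$q{\left(n,a \right)} = 50 n$
$\left(4111799 + q{\left(36,b{\left(W{\left(-1 \right)},35 \right)} \right)}\right) \left(-1589288 - 934403\right) = \left(4111799 + 50 \cdot 36\right) \left(-1589288 - 934403\right) = \left(4111799 + 1800\right) \left(-2523691\right) = 4113599 \left(-2523691\right) = -10381452773909$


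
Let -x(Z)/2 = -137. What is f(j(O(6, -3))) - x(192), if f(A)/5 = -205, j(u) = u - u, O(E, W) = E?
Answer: -1299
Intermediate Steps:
x(Z) = 274 (x(Z) = -2*(-137) = 274)
j(u) = 0
f(A) = -1025 (f(A) = 5*(-205) = -1025)
f(j(O(6, -3))) - x(192) = -1025 - 1*274 = -1025 - 274 = -1299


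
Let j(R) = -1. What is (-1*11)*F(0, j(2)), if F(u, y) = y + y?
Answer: 22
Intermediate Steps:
F(u, y) = 2*y
(-1*11)*F(0, j(2)) = (-1*11)*(2*(-1)) = -11*(-2) = 22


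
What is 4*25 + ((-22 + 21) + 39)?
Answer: 138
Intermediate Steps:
4*25 + ((-22 + 21) + 39) = 100 + (-1 + 39) = 100 + 38 = 138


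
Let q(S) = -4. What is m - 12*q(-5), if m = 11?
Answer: 59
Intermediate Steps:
m - 12*q(-5) = 11 - 12*(-4) = 11 + 48 = 59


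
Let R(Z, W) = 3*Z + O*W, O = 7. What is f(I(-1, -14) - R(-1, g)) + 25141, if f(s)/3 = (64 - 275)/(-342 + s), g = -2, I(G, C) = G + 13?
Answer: 7869766/313 ≈ 25143.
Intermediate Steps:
I(G, C) = 13 + G
R(Z, W) = 3*Z + 7*W
f(s) = -633/(-342 + s) (f(s) = 3*((64 - 275)/(-342 + s)) = 3*(-211/(-342 + s)) = -633/(-342 + s))
f(I(-1, -14) - R(-1, g)) + 25141 = -633/(-342 + ((13 - 1) - (3*(-1) + 7*(-2)))) + 25141 = -633/(-342 + (12 - (-3 - 14))) + 25141 = -633/(-342 + (12 - 1*(-17))) + 25141 = -633/(-342 + (12 + 17)) + 25141 = -633/(-342 + 29) + 25141 = -633/(-313) + 25141 = -633*(-1/313) + 25141 = 633/313 + 25141 = 7869766/313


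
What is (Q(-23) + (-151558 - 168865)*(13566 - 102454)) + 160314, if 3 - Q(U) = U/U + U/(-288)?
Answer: 8202792942697/288 ≈ 2.8482e+10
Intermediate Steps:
Q(U) = 2 + U/288 (Q(U) = 3 - (U/U + U/(-288)) = 3 - (1 + U*(-1/288)) = 3 - (1 - U/288) = 3 + (-1 + U/288) = 2 + U/288)
(Q(-23) + (-151558 - 168865)*(13566 - 102454)) + 160314 = ((2 + (1/288)*(-23)) + (-151558 - 168865)*(13566 - 102454)) + 160314 = ((2 - 23/288) - 320423*(-88888)) + 160314 = (553/288 + 28481759624) + 160314 = 8202746772265/288 + 160314 = 8202792942697/288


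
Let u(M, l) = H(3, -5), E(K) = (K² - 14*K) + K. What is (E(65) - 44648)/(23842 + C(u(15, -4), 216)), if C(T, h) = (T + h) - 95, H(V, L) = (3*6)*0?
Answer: -41268/23963 ≈ -1.7222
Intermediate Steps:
E(K) = K² - 13*K
H(V, L) = 0 (H(V, L) = 18*0 = 0)
u(M, l) = 0
C(T, h) = -95 + T + h
(E(65) - 44648)/(23842 + C(u(15, -4), 216)) = (65*(-13 + 65) - 44648)/(23842 + (-95 + 0 + 216)) = (65*52 - 44648)/(23842 + 121) = (3380 - 44648)/23963 = -41268*1/23963 = -41268/23963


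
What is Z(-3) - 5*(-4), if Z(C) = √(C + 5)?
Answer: 20 + √2 ≈ 21.414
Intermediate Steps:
Z(C) = √(5 + C)
Z(-3) - 5*(-4) = √(5 - 3) - 5*(-4) = √2 + 20 = 20 + √2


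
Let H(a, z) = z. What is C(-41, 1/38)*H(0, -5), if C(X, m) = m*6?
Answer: -15/19 ≈ -0.78947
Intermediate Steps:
C(X, m) = 6*m
C(-41, 1/38)*H(0, -5) = (6/38)*(-5) = (6*(1/38))*(-5) = (3/19)*(-5) = -15/19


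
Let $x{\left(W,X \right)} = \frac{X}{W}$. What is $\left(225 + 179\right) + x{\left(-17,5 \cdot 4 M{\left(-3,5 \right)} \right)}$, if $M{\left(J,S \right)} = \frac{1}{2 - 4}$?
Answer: $\frac{6878}{17} \approx 404.59$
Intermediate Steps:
$M{\left(J,S \right)} = - \frac{1}{2}$ ($M{\left(J,S \right)} = \frac{1}{-2} = - \frac{1}{2}$)
$\left(225 + 179\right) + x{\left(-17,5 \cdot 4 M{\left(-3,5 \right)} \right)} = \left(225 + 179\right) + \frac{5 \cdot 4 \left(- \frac{1}{2}\right)}{-17} = 404 + 20 \left(- \frac{1}{2}\right) \left(- \frac{1}{17}\right) = 404 - - \frac{10}{17} = 404 + \frac{10}{17} = \frac{6878}{17}$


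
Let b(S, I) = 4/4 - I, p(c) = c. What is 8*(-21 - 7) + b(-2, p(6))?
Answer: -229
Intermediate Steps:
b(S, I) = 1 - I (b(S, I) = 4*(¼) - I = 1 - I)
8*(-21 - 7) + b(-2, p(6)) = 8*(-21 - 7) + (1 - 1*6) = 8*(-28) + (1 - 6) = -224 - 5 = -229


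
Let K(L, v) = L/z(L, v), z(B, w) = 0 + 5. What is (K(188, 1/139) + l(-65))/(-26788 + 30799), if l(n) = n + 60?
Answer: 163/20055 ≈ 0.0081276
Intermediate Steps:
z(B, w) = 5
l(n) = 60 + n
K(L, v) = L/5
(K(188, 1/139) + l(-65))/(-26788 + 30799) = ((⅕)*188 + (60 - 65))/(-26788 + 30799) = (188/5 - 5)/4011 = (163/5)*(1/4011) = 163/20055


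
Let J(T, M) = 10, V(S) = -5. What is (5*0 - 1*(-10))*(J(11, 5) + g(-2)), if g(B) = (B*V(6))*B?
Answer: -100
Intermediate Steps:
g(B) = -5*B**2 (g(B) = (B*(-5))*B = (-5*B)*B = -5*B**2)
(5*0 - 1*(-10))*(J(11, 5) + g(-2)) = (5*0 - 1*(-10))*(10 - 5*(-2)**2) = (0 + 10)*(10 - 5*4) = 10*(10 - 20) = 10*(-10) = -100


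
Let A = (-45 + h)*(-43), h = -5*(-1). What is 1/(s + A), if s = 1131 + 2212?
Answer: 1/5063 ≈ 0.00019751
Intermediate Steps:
s = 3343
h = 5
A = 1720 (A = (-45 + 5)*(-43) = -40*(-43) = 1720)
1/(s + A) = 1/(3343 + 1720) = 1/5063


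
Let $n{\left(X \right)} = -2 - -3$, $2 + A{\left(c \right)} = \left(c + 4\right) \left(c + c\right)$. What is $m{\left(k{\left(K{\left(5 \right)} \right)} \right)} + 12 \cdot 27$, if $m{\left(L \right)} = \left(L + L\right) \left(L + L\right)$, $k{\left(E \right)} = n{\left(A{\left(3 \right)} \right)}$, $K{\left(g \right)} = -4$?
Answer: $328$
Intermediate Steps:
$A{\left(c \right)} = -2 + 2 c \left(4 + c\right)$ ($A{\left(c \right)} = -2 + \left(c + 4\right) \left(c + c\right) = -2 + \left(4 + c\right) 2 c = -2 + 2 c \left(4 + c\right)$)
$n{\left(X \right)} = 1$ ($n{\left(X \right)} = -2 + 3 = 1$)
$k{\left(E \right)} = 1$
$m{\left(L \right)} = 4 L^{2}$ ($m{\left(L \right)} = 2 L 2 L = 4 L^{2}$)
$m{\left(k{\left(K{\left(5 \right)} \right)} \right)} + 12 \cdot 27 = 4 \cdot 1^{2} + 12 \cdot 27 = 4 \cdot 1 + 324 = 4 + 324 = 328$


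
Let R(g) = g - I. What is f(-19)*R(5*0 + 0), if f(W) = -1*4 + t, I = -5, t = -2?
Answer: -30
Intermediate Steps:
f(W) = -6 (f(W) = -1*4 - 2 = -4 - 2 = -6)
R(g) = 5 + g (R(g) = g - 1*(-5) = g + 5 = 5 + g)
f(-19)*R(5*0 + 0) = -6*(5 + (5*0 + 0)) = -6*(5 + (0 + 0)) = -6*(5 + 0) = -6*5 = -30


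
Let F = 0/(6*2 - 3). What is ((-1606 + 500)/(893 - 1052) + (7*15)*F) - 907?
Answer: -143107/159 ≈ -900.04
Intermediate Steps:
F = 0 (F = 0/(12 - 3) = 0/9 = 0*(⅑) = 0)
((-1606 + 500)/(893 - 1052) + (7*15)*F) - 907 = ((-1606 + 500)/(893 - 1052) + (7*15)*0) - 907 = (-1106/(-159) + 105*0) - 907 = (-1106*(-1/159) + 0) - 907 = (1106/159 + 0) - 907 = 1106/159 - 907 = -143107/159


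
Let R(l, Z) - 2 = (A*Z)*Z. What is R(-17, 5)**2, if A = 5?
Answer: 16129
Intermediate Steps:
R(l, Z) = 2 + 5*Z**2 (R(l, Z) = 2 + (5*Z)*Z = 2 + 5*Z**2)
R(-17, 5)**2 = (2 + 5*5**2)**2 = (2 + 5*25)**2 = (2 + 125)**2 = 127**2 = 16129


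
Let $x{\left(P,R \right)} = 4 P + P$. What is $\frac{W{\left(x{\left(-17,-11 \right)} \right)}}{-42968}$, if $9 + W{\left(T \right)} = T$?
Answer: $\frac{47}{21484} \approx 0.0021877$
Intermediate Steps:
$x{\left(P,R \right)} = 5 P$
$W{\left(T \right)} = -9 + T$
$\frac{W{\left(x{\left(-17,-11 \right)} \right)}}{-42968} = \frac{-9 + 5 \left(-17\right)}{-42968} = \left(-9 - 85\right) \left(- \frac{1}{42968}\right) = \left(-94\right) \left(- \frac{1}{42968}\right) = \frac{47}{21484}$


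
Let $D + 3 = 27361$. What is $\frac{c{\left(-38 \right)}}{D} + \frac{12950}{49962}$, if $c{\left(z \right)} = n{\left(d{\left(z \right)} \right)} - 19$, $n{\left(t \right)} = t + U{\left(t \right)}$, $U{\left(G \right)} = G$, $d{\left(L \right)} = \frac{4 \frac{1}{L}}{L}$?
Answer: $\frac{63777346333}{246718301478} \approx 0.2585$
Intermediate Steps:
$d{\left(L \right)} = \frac{4}{L^{2}}$
$D = 27358$ ($D = -3 + 27361 = 27358$)
$n{\left(t \right)} = 2 t$ ($n{\left(t \right)} = t + t = 2 t$)
$c{\left(z \right)} = -19 + \frac{8}{z^{2}}$ ($c{\left(z \right)} = 2 \frac{4}{z^{2}} - 19 = \frac{8}{z^{2}} - 19 = -19 + \frac{8}{z^{2}}$)
$\frac{c{\left(-38 \right)}}{D} + \frac{12950}{49962} = \frac{-19 + \frac{8}{1444}}{27358} + \frac{12950}{49962} = \left(-19 + 8 \cdot \frac{1}{1444}\right) \frac{1}{27358} + 12950 \cdot \frac{1}{49962} = \left(-19 + \frac{2}{361}\right) \frac{1}{27358} + \frac{6475}{24981} = \left(- \frac{6857}{361}\right) \frac{1}{27358} + \frac{6475}{24981} = - \frac{6857}{9876238} + \frac{6475}{24981} = \frac{63777346333}{246718301478}$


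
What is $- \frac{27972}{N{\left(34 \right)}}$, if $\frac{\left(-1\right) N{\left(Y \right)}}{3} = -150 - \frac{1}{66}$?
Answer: $- \frac{615384}{9901} \approx -62.154$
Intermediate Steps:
$N{\left(Y \right)} = \frac{9901}{22}$ ($N{\left(Y \right)} = - 3 \left(-150 - \frac{1}{66}\right) = \left(-3\right) \left(- \frac{9901}{66}\right) = \frac{9901}{22}$)
$- \frac{27972}{N{\left(34 \right)}} = - \frac{27972}{\frac{9901}{22}} = \left(-27972\right) \frac{22}{9901} = - \frac{615384}{9901}$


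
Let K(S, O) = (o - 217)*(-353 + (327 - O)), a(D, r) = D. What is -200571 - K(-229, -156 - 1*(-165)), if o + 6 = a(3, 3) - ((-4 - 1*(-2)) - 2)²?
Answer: -208831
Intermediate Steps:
o = -19 (o = -6 + (3 - ((-4 - 1*(-2)) - 2)²) = -6 + (3 - ((-4 + 2) - 2)²) = -6 + (3 - (-2 - 2)²) = -6 + (3 - 1*(-4)²) = -6 + (3 - 1*16) = -6 + (3 - 16) = -6 - 13 = -19)
K(S, O) = 6136 + 236*O (K(S, O) = (-19 - 217)*(-353 + (327 - O)) = -236*(-26 - O) = 6136 + 236*O)
-200571 - K(-229, -156 - 1*(-165)) = -200571 - (6136 + 236*(-156 - 1*(-165))) = -200571 - (6136 + 236*(-156 + 165)) = -200571 - (6136 + 236*9) = -200571 - (6136 + 2124) = -200571 - 1*8260 = -200571 - 8260 = -208831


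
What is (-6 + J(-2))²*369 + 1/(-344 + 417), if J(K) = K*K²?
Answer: 5279653/73 ≈ 72324.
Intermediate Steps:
J(K) = K³
(-6 + J(-2))²*369 + 1/(-344 + 417) = (-6 + (-2)³)²*369 + 1/(-344 + 417) = (-6 - 8)²*369 + 1/73 = (-14)²*369 + 1/73 = 196*369 + 1/73 = 72324 + 1/73 = 5279653/73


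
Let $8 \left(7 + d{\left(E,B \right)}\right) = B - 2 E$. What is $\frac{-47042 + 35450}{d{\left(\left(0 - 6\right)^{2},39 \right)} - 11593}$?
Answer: $\frac{92736}{92833} \approx 0.99895$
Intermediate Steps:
$d{\left(E,B \right)} = -7 - \frac{E}{4} + \frac{B}{8}$ ($d{\left(E,B \right)} = -7 + \frac{B - 2 E}{8} = -7 + \left(- \frac{E}{4} + \frac{B}{8}\right) = -7 - \frac{E}{4} + \frac{B}{8}$)
$\frac{-47042 + 35450}{d{\left(\left(0 - 6\right)^{2},39 \right)} - 11593} = \frac{-47042 + 35450}{\left(-7 - \frac{\left(0 - 6\right)^{2}}{4} + \frac{1}{8} \cdot 39\right) - 11593} = - \frac{11592}{\left(-7 - \frac{\left(-6\right)^{2}}{4} + \frac{39}{8}\right) - 11593} = - \frac{11592}{\left(-7 - 9 + \frac{39}{8}\right) - 11593} = - \frac{11592}{- \frac{89}{8} - 11593} = - \frac{11592}{- \frac{92833}{8}} = \left(-11592\right) \left(- \frac{8}{92833}\right) = \frac{92736}{92833}$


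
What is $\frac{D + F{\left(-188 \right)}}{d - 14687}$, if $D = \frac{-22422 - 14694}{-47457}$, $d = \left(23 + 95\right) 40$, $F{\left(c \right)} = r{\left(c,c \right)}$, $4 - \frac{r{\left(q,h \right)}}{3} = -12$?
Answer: $- \frac{257228}{52555991} \approx -0.0048944$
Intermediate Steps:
$r{\left(q,h \right)} = 48$ ($r{\left(q,h \right)} = 12 - -36 = 12 + 36 = 48$)
$F{\left(c \right)} = 48$
$d = 4720$ ($d = 118 \cdot 40 = 4720$)
$D = \frac{4124}{5273}$ ($D = \left(-37116\right) \left(- \frac{1}{47457}\right) = \frac{4124}{5273} \approx 0.7821$)
$\frac{D + F{\left(-188 \right)}}{d - 14687} = \frac{\frac{4124}{5273} + 48}{4720 - 14687} = \frac{257228}{5273 \left(-9967\right)} = \frac{257228}{5273} \left(- \frac{1}{9967}\right) = - \frac{257228}{52555991}$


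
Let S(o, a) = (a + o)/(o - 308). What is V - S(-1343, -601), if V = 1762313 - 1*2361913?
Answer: -989941544/1651 ≈ -5.9960e+5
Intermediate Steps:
S(o, a) = (a + o)/(-308 + o)
V = -599600 (V = 1762313 - 2361913 = -599600)
V - S(-1343, -601) = -599600 - (-601 - 1343)/(-308 - 1343) = -599600 - (-1944)/(-1651) = -599600 - (-1)*(-1944)/1651 = -599600 - 1*1944/1651 = -599600 - 1944/1651 = -989941544/1651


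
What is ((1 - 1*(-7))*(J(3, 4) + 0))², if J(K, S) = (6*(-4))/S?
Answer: 2304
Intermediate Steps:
J(K, S) = -24/S
((1 - 1*(-7))*(J(3, 4) + 0))² = ((1 - 1*(-7))*(-24/4 + 0))² = ((1 + 7)*(-24*¼ + 0))² = (8*(-6 + 0))² = (8*(-6))² = (-48)² = 2304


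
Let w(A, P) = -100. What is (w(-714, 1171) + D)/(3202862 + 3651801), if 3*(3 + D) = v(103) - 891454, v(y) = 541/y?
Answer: -30617016/706030289 ≈ -0.043365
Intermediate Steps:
D = -30606716/103 (D = -3 + (541/103 - 891454)/3 = -3 + (1/3)*(-91819221/103) = -3 - 30606407/103 = -30606716/103 ≈ -2.9715e+5)
(w(-714, 1171) + D)/(3202862 + 3651801) = (-100 - 30606716/103)/(3202862 + 3651801) = -30617016/103/6854663 = -30617016/103*1/6854663 = -30617016/706030289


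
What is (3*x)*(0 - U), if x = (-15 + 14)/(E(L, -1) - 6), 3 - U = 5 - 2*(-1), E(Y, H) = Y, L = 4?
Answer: 6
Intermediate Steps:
U = -4 (U = 3 - (5 - 2*(-1)) = 3 - (5 + 2) = 3 - 1*7 = 3 - 7 = -4)
x = ½ (x = (-15 + 14)/(4 - 6) = -1/(-2) = -1*(-½) = ½ ≈ 0.50000)
(3*x)*(0 - U) = (3*(½))*(0 - 1*(-4)) = 3*(0 + 4)/2 = (3/2)*4 = 6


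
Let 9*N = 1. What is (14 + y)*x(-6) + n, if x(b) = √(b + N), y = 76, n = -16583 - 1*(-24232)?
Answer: 7649 + 30*I*√53 ≈ 7649.0 + 218.4*I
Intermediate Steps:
n = 7649 (n = -16583 + 24232 = 7649)
N = ⅑ (N = (⅑)*1 = ⅑ ≈ 0.11111)
x(b) = √(⅑ + b) (x(b) = √(b + ⅑) = √(⅑ + b))
(14 + y)*x(-6) + n = (14 + 76)*(√(1 + 9*(-6))/3) + 7649 = 90*(√(1 - 54)/3) + 7649 = 90*(√(-53)/3) + 7649 = 90*((I*√53)/3) + 7649 = 90*(I*√53/3) + 7649 = 30*I*√53 + 7649 = 7649 + 30*I*√53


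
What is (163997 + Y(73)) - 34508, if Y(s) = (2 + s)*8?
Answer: 130089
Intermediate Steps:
Y(s) = 16 + 8*s
(163997 + Y(73)) - 34508 = (163997 + (16 + 8*73)) - 34508 = (163997 + (16 + 584)) - 34508 = (163997 + 600) - 34508 = 164597 - 34508 = 130089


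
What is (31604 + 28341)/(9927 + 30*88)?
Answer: 59945/12567 ≈ 4.7700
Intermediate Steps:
(31604 + 28341)/(9927 + 30*88) = 59945/(9927 + 2640) = 59945/12567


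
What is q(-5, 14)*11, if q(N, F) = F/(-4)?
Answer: -77/2 ≈ -38.500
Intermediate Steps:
q(N, F) = -F/4 (q(N, F) = F*(-1/4) = -F/4)
q(-5, 14)*11 = -1/4*14*11 = -7/2*11 = -77/2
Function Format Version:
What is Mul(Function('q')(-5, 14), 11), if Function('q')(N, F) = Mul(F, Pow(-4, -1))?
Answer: Rational(-77, 2) ≈ -38.500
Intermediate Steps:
Function('q')(N, F) = Mul(Rational(-1, 4), F) (Function('q')(N, F) = Mul(F, Rational(-1, 4)) = Mul(Rational(-1, 4), F))
Mul(Function('q')(-5, 14), 11) = Mul(Mul(Rational(-1, 4), 14), 11) = Mul(Rational(-7, 2), 11) = Rational(-77, 2)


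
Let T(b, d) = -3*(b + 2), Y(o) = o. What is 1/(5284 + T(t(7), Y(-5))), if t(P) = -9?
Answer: 1/5305 ≈ 0.00018850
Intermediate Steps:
T(b, d) = -6 - 3*b (T(b, d) = -3*(2 + b) = -6 - 3*b)
1/(5284 + T(t(7), Y(-5))) = 1/(5284 + (-6 - 3*(-9))) = 1/(5284 + (-6 + 27)) = 1/(5284 + 21) = 1/5305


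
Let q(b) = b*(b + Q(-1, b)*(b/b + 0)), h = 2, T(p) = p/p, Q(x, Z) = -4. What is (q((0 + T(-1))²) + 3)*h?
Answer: 0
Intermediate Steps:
T(p) = 1
q(b) = b*(-4 + b) (q(b) = b*(b - 4*(b/b + 0)) = b*(b - 4*(1 + 0)) = b*(b - 4*1) = b*(b - 4) = b*(-4 + b))
(q((0 + T(-1))²) + 3)*h = ((0 + 1)²*(-4 + (0 + 1)²) + 3)*2 = (1²*(-4 + 1²) + 3)*2 = (1*(-4 + 1) + 3)*2 = (1*(-3) + 3)*2 = (-3 + 3)*2 = 0*2 = 0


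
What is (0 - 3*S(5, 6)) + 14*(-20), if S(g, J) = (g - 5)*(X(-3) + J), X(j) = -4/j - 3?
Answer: -280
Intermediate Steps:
X(j) = -3 - 4/j
S(g, J) = (-5 + g)*(-5/3 + J) (S(g, J) = (g - 5)*((-3 - 4/(-3)) + J) = (-5 + g)*((-3 - 4*(-⅓)) + J) = (-5 + g)*((-3 + 4/3) + J) = (-5 + g)*(-5/3 + J))
(0 - 3*S(5, 6)) + 14*(-20) = (0 - 3*(25/3 - 5*6 - 5/3*5 + 6*5)) + 14*(-20) = (0 - 3*(25/3 - 30 - 25/3 + 30)) - 280 = (0 - 3*0) - 280 = (0 + 0) - 280 = 0 - 280 = -280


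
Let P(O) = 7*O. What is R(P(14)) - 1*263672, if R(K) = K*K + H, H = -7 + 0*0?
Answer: -254075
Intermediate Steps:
H = -7 (H = -7 + 0 = -7)
R(K) = -7 + K**2 (R(K) = K*K - 7 = K**2 - 7 = -7 + K**2)
R(P(14)) - 1*263672 = (-7 + (7*14)**2) - 1*263672 = (-7 + 98**2) - 263672 = (-7 + 9604) - 263672 = 9597 - 263672 = -254075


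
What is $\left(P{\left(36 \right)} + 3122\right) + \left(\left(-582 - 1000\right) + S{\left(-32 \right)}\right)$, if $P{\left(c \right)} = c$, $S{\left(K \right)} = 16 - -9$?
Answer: $1601$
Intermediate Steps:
$S{\left(K \right)} = 25$ ($S{\left(K \right)} = 16 + 9 = 25$)
$\left(P{\left(36 \right)} + 3122\right) + \left(\left(-582 - 1000\right) + S{\left(-32 \right)}\right) = \left(36 + 3122\right) + \left(\left(-582 - 1000\right) + 25\right) = 3158 + \left(-1582 + 25\right) = 3158 - 1557 = 1601$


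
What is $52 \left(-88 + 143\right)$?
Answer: $2860$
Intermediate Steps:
$52 \left(-88 + 143\right) = 52 \cdot 55 = 2860$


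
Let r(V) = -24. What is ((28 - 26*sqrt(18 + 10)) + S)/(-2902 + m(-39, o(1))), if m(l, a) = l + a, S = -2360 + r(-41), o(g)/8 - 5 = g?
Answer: 2356/2893 + 52*sqrt(7)/2893 ≈ 0.86194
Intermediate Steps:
o(g) = 40 + 8*g
S = -2384 (S = -2360 - 24 = -2384)
m(l, a) = a + l
((28 - 26*sqrt(18 + 10)) + S)/(-2902 + m(-39, o(1))) = ((28 - 26*sqrt(18 + 10)) - 2384)/(-2902 + ((40 + 8*1) - 39)) = ((28 - 52*sqrt(7)) - 2384)/(-2902 + ((40 + 8) - 39)) = ((28 - 52*sqrt(7)) - 2384)/(-2902 + (48 - 39)) = ((28 - 52*sqrt(7)) - 2384)/(-2902 + 9) = (-2356 - 52*sqrt(7))/(-2893) = (-2356 - 52*sqrt(7))*(-1/2893) = 2356/2893 + 52*sqrt(7)/2893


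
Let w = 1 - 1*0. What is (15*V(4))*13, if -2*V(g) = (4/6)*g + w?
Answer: -715/2 ≈ -357.50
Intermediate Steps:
w = 1 (w = 1 + 0 = 1)
V(g) = -½ - g/3 (V(g) = -((4/6)*g + 1)/2 = -((4*(⅙))*g + 1)/2 = -(2*g/3 + 1)/2 = -(1 + 2*g/3)/2 = -½ - g/3)
(15*V(4))*13 = (15*(-½ - ⅓*4))*13 = (15*(-½ - 4/3))*13 = (15*(-11/6))*13 = -55/2*13 = -715/2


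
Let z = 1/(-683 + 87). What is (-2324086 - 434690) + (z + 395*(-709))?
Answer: -1811143277/596 ≈ -3.0388e+6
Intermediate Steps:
z = -1/596 (z = 1/(-596) = -1/596 ≈ -0.0016779)
(-2324086 - 434690) + (z + 395*(-709)) = (-2324086 - 434690) + (-1/596 + 395*(-709)) = -2758776 + (-1/596 - 280055) = -2758776 - 166912781/596 = -1811143277/596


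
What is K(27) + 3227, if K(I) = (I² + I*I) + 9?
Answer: 4694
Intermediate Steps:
K(I) = 9 + 2*I² (K(I) = (I² + I²) + 9 = 2*I² + 9 = 9 + 2*I²)
K(27) + 3227 = (9 + 2*27²) + 3227 = (9 + 2*729) + 3227 = (9 + 1458) + 3227 = 1467 + 3227 = 4694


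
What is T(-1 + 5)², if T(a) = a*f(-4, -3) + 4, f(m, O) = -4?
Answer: 144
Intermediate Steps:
T(a) = 4 - 4*a (T(a) = a*(-4) + 4 = -4*a + 4 = 4 - 4*a)
T(-1 + 5)² = (4 - 4*(-1 + 5))² = (4 - 4*4)² = (4 - 16)² = (-12)² = 144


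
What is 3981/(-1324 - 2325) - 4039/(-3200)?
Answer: 1999111/11676800 ≈ 0.17120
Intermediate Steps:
3981/(-1324 - 2325) - 4039/(-3200) = 3981/(-3649) - 4039*(-1/3200) = 3981*(-1/3649) + 4039/3200 = -3981/3649 + 4039/3200 = 1999111/11676800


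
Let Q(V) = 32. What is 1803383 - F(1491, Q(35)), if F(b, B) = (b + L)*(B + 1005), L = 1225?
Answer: -1013109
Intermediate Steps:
F(b, B) = (1005 + B)*(1225 + b) (F(b, B) = (b + 1225)*(B + 1005) = (1225 + b)*(1005 + B) = (1005 + B)*(1225 + b))
1803383 - F(1491, Q(35)) = 1803383 - (1231125 + 1005*1491 + 1225*32 + 32*1491) = 1803383 - (1231125 + 1498455 + 39200 + 47712) = 1803383 - 1*2816492 = 1803383 - 2816492 = -1013109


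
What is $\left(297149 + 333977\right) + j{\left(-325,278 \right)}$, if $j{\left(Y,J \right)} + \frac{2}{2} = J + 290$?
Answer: $631693$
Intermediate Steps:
$j{\left(Y,J \right)} = 289 + J$ ($j{\left(Y,J \right)} = -1 + \left(J + 290\right) = -1 + \left(290 + J\right) = 289 + J$)
$\left(297149 + 333977\right) + j{\left(-325,278 \right)} = \left(297149 + 333977\right) + \left(289 + 278\right) = 631126 + 567 = 631693$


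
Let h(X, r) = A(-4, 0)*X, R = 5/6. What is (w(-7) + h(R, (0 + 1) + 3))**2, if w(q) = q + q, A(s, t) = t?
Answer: 196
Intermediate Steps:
w(q) = 2*q
R = 5/6 (R = 5*(1/6) = 5/6 ≈ 0.83333)
h(X, r) = 0 (h(X, r) = 0*X = 0)
(w(-7) + h(R, (0 + 1) + 3))**2 = (2*(-7) + 0)**2 = (-14 + 0)**2 = (-14)**2 = 196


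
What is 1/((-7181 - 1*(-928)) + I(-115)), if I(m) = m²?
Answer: 1/6972 ≈ 0.00014343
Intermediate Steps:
1/((-7181 - 1*(-928)) + I(-115)) = 1/((-7181 - 1*(-928)) + (-115)²) = 1/((-7181 + 928) + 13225) = 1/(-6253 + 13225) = 1/6972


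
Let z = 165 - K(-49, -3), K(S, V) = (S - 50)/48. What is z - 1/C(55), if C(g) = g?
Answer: 146999/880 ≈ 167.04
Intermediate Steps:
K(S, V) = -25/24 + S/48 (K(S, V) = (-50 + S)*(1/48) = -25/24 + S/48)
z = 2673/16 (z = 165 - (-25/24 + (1/48)*(-49)) = 165 - (-25/24 - 49/48) = 165 - 1*(-33/16) = 165 + 33/16 = 2673/16 ≈ 167.06)
z - 1/C(55) = 2673/16 - 1/55 = 146999/880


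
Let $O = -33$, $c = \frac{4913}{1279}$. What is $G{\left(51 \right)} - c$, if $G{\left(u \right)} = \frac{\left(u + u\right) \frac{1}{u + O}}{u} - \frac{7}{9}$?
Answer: $- \frac{17297}{3837} \approx -4.5079$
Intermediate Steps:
$c = \frac{4913}{1279}$ ($c = 4913 \cdot \frac{1}{1279} = \frac{4913}{1279} \approx 3.8413$)
$G{\left(u \right)} = - \frac{7}{9} + \frac{2}{-33 + u}$ ($G{\left(u \right)} = \frac{\left(u + u\right) \frac{1}{u - 33}}{u} - \frac{7}{9} = \frac{2 u \frac{1}{-33 + u}}{u} - \frac{7}{9} = \frac{2}{-33 + u} - \frac{7}{9} = - \frac{7}{9} + \frac{2}{-33 + u}$)
$G{\left(51 \right)} - c = \frac{249 - 357}{9 \left(-33 + 51\right)} - \frac{4913}{1279} = \frac{249 - 357}{9 \cdot 18} - \frac{4913}{1279} = \frac{1}{9} \cdot \frac{1}{18} \left(-108\right) - \frac{4913}{1279} = - \frac{2}{3} - \frac{4913}{1279} = - \frac{17297}{3837}$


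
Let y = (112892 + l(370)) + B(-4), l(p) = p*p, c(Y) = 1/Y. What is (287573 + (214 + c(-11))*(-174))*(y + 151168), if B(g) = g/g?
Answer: 100381716331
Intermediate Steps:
l(p) = p²
B(g) = 1
y = 249793 (y = (112892 + 370²) + 1 = (112892 + 136900) + 1 = 249792 + 1 = 249793)
(287573 + (214 + c(-11))*(-174))*(y + 151168) = (287573 + (214 + 1/(-11))*(-174))*(249793 + 151168) = (287573 + (214 - 1/11)*(-174))*400961 = (287573 + (2353/11)*(-174))*400961 = (287573 - 409422/11)*400961 = (2753881/11)*400961 = 100381716331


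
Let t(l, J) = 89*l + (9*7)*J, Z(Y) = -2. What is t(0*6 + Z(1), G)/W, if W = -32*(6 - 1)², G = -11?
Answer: 871/800 ≈ 1.0887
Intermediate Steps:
t(l, J) = 63*J + 89*l (t(l, J) = 89*l + 63*J = 63*J + 89*l)
W = -800 (W = -32*5² = -32*25 = -800)
t(0*6 + Z(1), G)/W = (63*(-11) + 89*(0*6 - 2))/(-800) = (-693 + 89*(0 - 2))*(-1/800) = (-693 + 89*(-2))*(-1/800) = (-693 - 178)*(-1/800) = -871*(-1/800) = 871/800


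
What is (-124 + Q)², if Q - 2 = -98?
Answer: 48400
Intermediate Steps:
Q = -96 (Q = 2 - 98 = -96)
(-124 + Q)² = (-124 - 96)² = (-220)² = 48400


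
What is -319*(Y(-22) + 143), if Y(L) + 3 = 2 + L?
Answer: -38280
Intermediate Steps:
Y(L) = -1 + L (Y(L) = -3 + (2 + L) = -1 + L)
-319*(Y(-22) + 143) = -319*((-1 - 22) + 143) = -319*(-23 + 143) = -319*120 = -38280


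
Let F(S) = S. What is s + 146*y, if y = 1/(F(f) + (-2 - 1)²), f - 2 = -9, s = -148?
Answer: -75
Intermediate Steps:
f = -7 (f = 2 - 9 = -7)
y = ½ (y = 1/(-7 + (-2 - 1)²) = 1/(-7 + (-3)²) = 1/(-7 + 9) = 1/2 = ½ ≈ 0.50000)
s + 146*y = -148 + 146*(½) = -148 + 73 = -75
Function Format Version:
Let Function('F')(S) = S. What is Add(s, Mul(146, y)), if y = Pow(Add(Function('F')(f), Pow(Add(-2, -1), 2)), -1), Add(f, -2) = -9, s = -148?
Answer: -75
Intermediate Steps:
f = -7 (f = Add(2, -9) = -7)
y = Rational(1, 2) (y = Pow(Add(-7, Pow(Add(-2, -1), 2)), -1) = Pow(Add(-7, Pow(-3, 2)), -1) = Pow(Add(-7, 9), -1) = Pow(2, -1) = Rational(1, 2) ≈ 0.50000)
Add(s, Mul(146, y)) = Add(-148, Mul(146, Rational(1, 2))) = Add(-148, 73) = -75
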